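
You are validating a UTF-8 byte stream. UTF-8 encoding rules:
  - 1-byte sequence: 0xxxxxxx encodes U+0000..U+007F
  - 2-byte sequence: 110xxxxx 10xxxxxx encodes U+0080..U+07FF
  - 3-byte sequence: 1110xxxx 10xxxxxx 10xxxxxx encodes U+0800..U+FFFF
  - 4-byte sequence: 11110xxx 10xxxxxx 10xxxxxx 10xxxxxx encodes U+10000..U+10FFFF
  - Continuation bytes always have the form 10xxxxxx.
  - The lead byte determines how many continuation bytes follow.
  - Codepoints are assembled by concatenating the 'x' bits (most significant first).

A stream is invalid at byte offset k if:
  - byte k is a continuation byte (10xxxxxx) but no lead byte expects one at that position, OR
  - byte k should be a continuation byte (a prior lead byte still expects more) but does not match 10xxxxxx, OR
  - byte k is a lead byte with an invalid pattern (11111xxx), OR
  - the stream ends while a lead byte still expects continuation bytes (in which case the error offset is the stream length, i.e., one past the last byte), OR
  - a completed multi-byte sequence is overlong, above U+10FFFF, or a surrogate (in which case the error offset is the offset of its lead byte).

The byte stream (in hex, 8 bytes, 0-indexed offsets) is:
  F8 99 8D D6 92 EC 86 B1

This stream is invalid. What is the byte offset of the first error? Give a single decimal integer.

Byte[0]=F8: INVALID lead byte (not 0xxx/110x/1110/11110)

Answer: 0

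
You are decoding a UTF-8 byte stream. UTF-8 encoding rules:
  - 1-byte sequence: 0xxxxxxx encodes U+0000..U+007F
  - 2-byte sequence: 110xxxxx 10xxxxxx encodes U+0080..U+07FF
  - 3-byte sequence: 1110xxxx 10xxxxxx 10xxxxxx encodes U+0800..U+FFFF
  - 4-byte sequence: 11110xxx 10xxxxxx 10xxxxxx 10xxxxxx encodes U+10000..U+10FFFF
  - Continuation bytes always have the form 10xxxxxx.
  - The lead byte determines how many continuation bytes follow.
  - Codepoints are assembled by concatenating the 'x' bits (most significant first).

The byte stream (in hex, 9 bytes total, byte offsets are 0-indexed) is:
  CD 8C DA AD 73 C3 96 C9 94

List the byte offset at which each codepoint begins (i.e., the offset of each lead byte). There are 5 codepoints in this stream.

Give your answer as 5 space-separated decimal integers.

Byte[0]=CD: 2-byte lead, need 1 cont bytes. acc=0xD
Byte[1]=8C: continuation. acc=(acc<<6)|0x0C=0x34C
Completed: cp=U+034C (starts at byte 0)
Byte[2]=DA: 2-byte lead, need 1 cont bytes. acc=0x1A
Byte[3]=AD: continuation. acc=(acc<<6)|0x2D=0x6AD
Completed: cp=U+06AD (starts at byte 2)
Byte[4]=73: 1-byte ASCII. cp=U+0073
Byte[5]=C3: 2-byte lead, need 1 cont bytes. acc=0x3
Byte[6]=96: continuation. acc=(acc<<6)|0x16=0xD6
Completed: cp=U+00D6 (starts at byte 5)
Byte[7]=C9: 2-byte lead, need 1 cont bytes. acc=0x9
Byte[8]=94: continuation. acc=(acc<<6)|0x14=0x254
Completed: cp=U+0254 (starts at byte 7)

Answer: 0 2 4 5 7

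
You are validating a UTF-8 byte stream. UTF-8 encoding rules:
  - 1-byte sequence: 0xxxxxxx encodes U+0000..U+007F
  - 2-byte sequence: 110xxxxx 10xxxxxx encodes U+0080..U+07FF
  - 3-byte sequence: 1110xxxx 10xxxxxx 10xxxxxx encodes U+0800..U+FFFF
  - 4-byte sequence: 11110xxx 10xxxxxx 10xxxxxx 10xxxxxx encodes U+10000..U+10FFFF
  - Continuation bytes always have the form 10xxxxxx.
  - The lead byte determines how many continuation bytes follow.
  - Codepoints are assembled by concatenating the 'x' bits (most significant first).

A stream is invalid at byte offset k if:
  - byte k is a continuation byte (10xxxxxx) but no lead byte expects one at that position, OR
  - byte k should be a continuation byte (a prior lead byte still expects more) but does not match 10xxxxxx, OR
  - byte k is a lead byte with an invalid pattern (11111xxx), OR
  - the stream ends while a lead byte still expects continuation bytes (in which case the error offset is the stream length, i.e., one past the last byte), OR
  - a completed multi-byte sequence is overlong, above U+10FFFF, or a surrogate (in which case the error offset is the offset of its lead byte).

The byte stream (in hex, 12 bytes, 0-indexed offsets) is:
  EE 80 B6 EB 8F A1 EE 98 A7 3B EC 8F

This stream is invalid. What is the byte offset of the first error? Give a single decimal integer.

Answer: 12

Derivation:
Byte[0]=EE: 3-byte lead, need 2 cont bytes. acc=0xE
Byte[1]=80: continuation. acc=(acc<<6)|0x00=0x380
Byte[2]=B6: continuation. acc=(acc<<6)|0x36=0xE036
Completed: cp=U+E036 (starts at byte 0)
Byte[3]=EB: 3-byte lead, need 2 cont bytes. acc=0xB
Byte[4]=8F: continuation. acc=(acc<<6)|0x0F=0x2CF
Byte[5]=A1: continuation. acc=(acc<<6)|0x21=0xB3E1
Completed: cp=U+B3E1 (starts at byte 3)
Byte[6]=EE: 3-byte lead, need 2 cont bytes. acc=0xE
Byte[7]=98: continuation. acc=(acc<<6)|0x18=0x398
Byte[8]=A7: continuation. acc=(acc<<6)|0x27=0xE627
Completed: cp=U+E627 (starts at byte 6)
Byte[9]=3B: 1-byte ASCII. cp=U+003B
Byte[10]=EC: 3-byte lead, need 2 cont bytes. acc=0xC
Byte[11]=8F: continuation. acc=(acc<<6)|0x0F=0x30F
Byte[12]: stream ended, expected continuation. INVALID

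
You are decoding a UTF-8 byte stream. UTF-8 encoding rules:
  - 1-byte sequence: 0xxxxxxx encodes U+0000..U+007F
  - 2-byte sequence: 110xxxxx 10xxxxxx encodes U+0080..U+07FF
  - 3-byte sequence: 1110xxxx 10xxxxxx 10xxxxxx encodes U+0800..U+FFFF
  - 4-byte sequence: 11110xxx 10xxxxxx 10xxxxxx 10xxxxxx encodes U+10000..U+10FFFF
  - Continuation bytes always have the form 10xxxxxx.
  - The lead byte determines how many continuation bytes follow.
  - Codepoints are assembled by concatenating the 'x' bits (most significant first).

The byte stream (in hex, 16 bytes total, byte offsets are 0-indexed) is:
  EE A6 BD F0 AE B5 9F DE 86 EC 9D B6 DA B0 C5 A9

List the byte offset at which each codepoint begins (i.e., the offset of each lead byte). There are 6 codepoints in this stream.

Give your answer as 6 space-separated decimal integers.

Answer: 0 3 7 9 12 14

Derivation:
Byte[0]=EE: 3-byte lead, need 2 cont bytes. acc=0xE
Byte[1]=A6: continuation. acc=(acc<<6)|0x26=0x3A6
Byte[2]=BD: continuation. acc=(acc<<6)|0x3D=0xE9BD
Completed: cp=U+E9BD (starts at byte 0)
Byte[3]=F0: 4-byte lead, need 3 cont bytes. acc=0x0
Byte[4]=AE: continuation. acc=(acc<<6)|0x2E=0x2E
Byte[5]=B5: continuation. acc=(acc<<6)|0x35=0xBB5
Byte[6]=9F: continuation. acc=(acc<<6)|0x1F=0x2ED5F
Completed: cp=U+2ED5F (starts at byte 3)
Byte[7]=DE: 2-byte lead, need 1 cont bytes. acc=0x1E
Byte[8]=86: continuation. acc=(acc<<6)|0x06=0x786
Completed: cp=U+0786 (starts at byte 7)
Byte[9]=EC: 3-byte lead, need 2 cont bytes. acc=0xC
Byte[10]=9D: continuation. acc=(acc<<6)|0x1D=0x31D
Byte[11]=B6: continuation. acc=(acc<<6)|0x36=0xC776
Completed: cp=U+C776 (starts at byte 9)
Byte[12]=DA: 2-byte lead, need 1 cont bytes. acc=0x1A
Byte[13]=B0: continuation. acc=(acc<<6)|0x30=0x6B0
Completed: cp=U+06B0 (starts at byte 12)
Byte[14]=C5: 2-byte lead, need 1 cont bytes. acc=0x5
Byte[15]=A9: continuation. acc=(acc<<6)|0x29=0x169
Completed: cp=U+0169 (starts at byte 14)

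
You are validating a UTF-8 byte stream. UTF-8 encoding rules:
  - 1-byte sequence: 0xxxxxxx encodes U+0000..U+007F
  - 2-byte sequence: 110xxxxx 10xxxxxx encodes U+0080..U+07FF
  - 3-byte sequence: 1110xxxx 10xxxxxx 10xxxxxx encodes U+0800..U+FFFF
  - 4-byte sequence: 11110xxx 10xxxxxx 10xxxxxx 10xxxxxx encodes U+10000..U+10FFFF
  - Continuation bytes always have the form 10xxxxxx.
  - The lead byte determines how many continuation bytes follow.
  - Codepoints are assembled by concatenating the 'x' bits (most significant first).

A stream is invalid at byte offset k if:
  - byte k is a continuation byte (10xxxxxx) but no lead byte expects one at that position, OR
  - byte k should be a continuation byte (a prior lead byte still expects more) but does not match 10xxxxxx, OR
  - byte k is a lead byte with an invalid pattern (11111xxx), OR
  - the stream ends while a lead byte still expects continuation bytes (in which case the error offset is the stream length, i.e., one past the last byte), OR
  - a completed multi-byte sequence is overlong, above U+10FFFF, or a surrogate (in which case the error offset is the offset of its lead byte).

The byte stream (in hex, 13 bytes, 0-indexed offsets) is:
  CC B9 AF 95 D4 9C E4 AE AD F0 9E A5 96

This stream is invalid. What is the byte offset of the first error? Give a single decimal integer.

Answer: 2

Derivation:
Byte[0]=CC: 2-byte lead, need 1 cont bytes. acc=0xC
Byte[1]=B9: continuation. acc=(acc<<6)|0x39=0x339
Completed: cp=U+0339 (starts at byte 0)
Byte[2]=AF: INVALID lead byte (not 0xxx/110x/1110/11110)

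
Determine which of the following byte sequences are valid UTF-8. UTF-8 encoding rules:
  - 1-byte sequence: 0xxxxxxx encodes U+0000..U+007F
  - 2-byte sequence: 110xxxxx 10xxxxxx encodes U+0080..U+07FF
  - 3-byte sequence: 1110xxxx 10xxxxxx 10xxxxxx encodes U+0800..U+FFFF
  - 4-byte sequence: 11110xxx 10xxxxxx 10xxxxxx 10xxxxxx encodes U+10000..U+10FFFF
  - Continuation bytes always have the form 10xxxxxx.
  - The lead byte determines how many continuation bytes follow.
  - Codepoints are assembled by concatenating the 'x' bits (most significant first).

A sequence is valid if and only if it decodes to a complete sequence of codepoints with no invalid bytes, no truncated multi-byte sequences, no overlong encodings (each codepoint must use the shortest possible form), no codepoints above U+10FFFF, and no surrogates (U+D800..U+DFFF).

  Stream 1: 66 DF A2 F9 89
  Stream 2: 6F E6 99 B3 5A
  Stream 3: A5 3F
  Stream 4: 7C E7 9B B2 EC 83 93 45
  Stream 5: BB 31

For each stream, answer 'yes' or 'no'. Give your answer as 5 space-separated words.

Answer: no yes no yes no

Derivation:
Stream 1: error at byte offset 3. INVALID
Stream 2: decodes cleanly. VALID
Stream 3: error at byte offset 0. INVALID
Stream 4: decodes cleanly. VALID
Stream 5: error at byte offset 0. INVALID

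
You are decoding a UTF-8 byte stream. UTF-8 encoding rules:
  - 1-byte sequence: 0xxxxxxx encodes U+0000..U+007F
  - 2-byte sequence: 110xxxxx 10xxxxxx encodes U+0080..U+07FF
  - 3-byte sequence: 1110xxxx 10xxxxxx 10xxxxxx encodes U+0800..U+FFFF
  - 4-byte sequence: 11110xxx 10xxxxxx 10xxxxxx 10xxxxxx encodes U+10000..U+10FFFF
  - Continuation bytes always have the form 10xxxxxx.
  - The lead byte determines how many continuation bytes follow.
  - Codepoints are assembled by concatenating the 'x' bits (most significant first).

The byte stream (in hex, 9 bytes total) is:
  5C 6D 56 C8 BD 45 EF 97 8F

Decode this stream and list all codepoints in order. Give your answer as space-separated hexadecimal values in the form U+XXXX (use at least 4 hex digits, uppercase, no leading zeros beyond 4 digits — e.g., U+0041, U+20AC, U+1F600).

Answer: U+005C U+006D U+0056 U+023D U+0045 U+F5CF

Derivation:
Byte[0]=5C: 1-byte ASCII. cp=U+005C
Byte[1]=6D: 1-byte ASCII. cp=U+006D
Byte[2]=56: 1-byte ASCII. cp=U+0056
Byte[3]=C8: 2-byte lead, need 1 cont bytes. acc=0x8
Byte[4]=BD: continuation. acc=(acc<<6)|0x3D=0x23D
Completed: cp=U+023D (starts at byte 3)
Byte[5]=45: 1-byte ASCII. cp=U+0045
Byte[6]=EF: 3-byte lead, need 2 cont bytes. acc=0xF
Byte[7]=97: continuation. acc=(acc<<6)|0x17=0x3D7
Byte[8]=8F: continuation. acc=(acc<<6)|0x0F=0xF5CF
Completed: cp=U+F5CF (starts at byte 6)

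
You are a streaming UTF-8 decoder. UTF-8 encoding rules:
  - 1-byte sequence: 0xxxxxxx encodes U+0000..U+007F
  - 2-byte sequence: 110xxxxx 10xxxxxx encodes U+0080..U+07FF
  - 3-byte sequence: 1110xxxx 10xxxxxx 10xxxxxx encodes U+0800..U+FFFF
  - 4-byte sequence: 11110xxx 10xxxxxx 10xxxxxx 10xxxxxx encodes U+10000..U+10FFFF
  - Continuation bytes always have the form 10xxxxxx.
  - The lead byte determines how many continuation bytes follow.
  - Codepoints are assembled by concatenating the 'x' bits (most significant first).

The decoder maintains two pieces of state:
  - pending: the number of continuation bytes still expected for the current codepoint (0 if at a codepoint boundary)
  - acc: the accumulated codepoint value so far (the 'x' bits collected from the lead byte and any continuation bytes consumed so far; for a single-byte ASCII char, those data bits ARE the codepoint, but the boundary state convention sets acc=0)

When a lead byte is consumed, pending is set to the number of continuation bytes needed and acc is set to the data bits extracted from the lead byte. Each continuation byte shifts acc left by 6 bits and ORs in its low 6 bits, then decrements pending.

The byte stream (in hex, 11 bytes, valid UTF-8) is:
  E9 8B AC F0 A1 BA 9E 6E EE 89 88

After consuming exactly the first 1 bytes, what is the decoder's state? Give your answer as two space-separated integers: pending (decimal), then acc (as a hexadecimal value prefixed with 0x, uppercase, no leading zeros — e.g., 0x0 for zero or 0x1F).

Byte[0]=E9: 3-byte lead. pending=2, acc=0x9

Answer: 2 0x9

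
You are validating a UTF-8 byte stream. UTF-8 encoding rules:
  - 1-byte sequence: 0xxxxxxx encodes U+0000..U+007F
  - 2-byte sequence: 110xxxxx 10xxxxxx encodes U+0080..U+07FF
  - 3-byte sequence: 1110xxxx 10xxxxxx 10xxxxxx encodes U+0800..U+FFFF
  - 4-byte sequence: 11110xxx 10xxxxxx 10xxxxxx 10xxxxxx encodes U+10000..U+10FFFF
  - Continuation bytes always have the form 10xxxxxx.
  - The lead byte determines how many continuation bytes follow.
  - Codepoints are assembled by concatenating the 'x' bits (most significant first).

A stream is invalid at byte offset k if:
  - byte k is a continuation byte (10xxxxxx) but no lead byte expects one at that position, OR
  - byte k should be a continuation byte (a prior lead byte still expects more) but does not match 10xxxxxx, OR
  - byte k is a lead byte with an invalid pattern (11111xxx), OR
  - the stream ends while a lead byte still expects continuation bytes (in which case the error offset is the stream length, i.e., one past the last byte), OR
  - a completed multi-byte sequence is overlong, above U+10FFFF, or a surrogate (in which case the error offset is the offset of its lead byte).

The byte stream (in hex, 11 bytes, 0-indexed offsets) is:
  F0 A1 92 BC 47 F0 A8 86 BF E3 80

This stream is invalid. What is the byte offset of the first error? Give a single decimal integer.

Answer: 11

Derivation:
Byte[0]=F0: 4-byte lead, need 3 cont bytes. acc=0x0
Byte[1]=A1: continuation. acc=(acc<<6)|0x21=0x21
Byte[2]=92: continuation. acc=(acc<<6)|0x12=0x852
Byte[3]=BC: continuation. acc=(acc<<6)|0x3C=0x214BC
Completed: cp=U+214BC (starts at byte 0)
Byte[4]=47: 1-byte ASCII. cp=U+0047
Byte[5]=F0: 4-byte lead, need 3 cont bytes. acc=0x0
Byte[6]=A8: continuation. acc=(acc<<6)|0x28=0x28
Byte[7]=86: continuation. acc=(acc<<6)|0x06=0xA06
Byte[8]=BF: continuation. acc=(acc<<6)|0x3F=0x281BF
Completed: cp=U+281BF (starts at byte 5)
Byte[9]=E3: 3-byte lead, need 2 cont bytes. acc=0x3
Byte[10]=80: continuation. acc=(acc<<6)|0x00=0xC0
Byte[11]: stream ended, expected continuation. INVALID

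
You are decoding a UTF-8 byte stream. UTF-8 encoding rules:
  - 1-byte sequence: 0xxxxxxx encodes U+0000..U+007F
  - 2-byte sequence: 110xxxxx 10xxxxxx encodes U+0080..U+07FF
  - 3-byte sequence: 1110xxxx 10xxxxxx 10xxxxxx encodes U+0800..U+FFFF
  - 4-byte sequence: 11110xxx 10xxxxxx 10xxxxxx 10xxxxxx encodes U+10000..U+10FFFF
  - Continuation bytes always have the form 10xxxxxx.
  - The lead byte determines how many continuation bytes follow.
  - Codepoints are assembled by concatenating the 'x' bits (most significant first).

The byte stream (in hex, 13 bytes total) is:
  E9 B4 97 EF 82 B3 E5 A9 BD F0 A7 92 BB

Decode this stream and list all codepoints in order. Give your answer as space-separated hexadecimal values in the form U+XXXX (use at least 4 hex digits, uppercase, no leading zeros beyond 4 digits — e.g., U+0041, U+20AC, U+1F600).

Byte[0]=E9: 3-byte lead, need 2 cont bytes. acc=0x9
Byte[1]=B4: continuation. acc=(acc<<6)|0x34=0x274
Byte[2]=97: continuation. acc=(acc<<6)|0x17=0x9D17
Completed: cp=U+9D17 (starts at byte 0)
Byte[3]=EF: 3-byte lead, need 2 cont bytes. acc=0xF
Byte[4]=82: continuation. acc=(acc<<6)|0x02=0x3C2
Byte[5]=B3: continuation. acc=(acc<<6)|0x33=0xF0B3
Completed: cp=U+F0B3 (starts at byte 3)
Byte[6]=E5: 3-byte lead, need 2 cont bytes. acc=0x5
Byte[7]=A9: continuation. acc=(acc<<6)|0x29=0x169
Byte[8]=BD: continuation. acc=(acc<<6)|0x3D=0x5A7D
Completed: cp=U+5A7D (starts at byte 6)
Byte[9]=F0: 4-byte lead, need 3 cont bytes. acc=0x0
Byte[10]=A7: continuation. acc=(acc<<6)|0x27=0x27
Byte[11]=92: continuation. acc=(acc<<6)|0x12=0x9D2
Byte[12]=BB: continuation. acc=(acc<<6)|0x3B=0x274BB
Completed: cp=U+274BB (starts at byte 9)

Answer: U+9D17 U+F0B3 U+5A7D U+274BB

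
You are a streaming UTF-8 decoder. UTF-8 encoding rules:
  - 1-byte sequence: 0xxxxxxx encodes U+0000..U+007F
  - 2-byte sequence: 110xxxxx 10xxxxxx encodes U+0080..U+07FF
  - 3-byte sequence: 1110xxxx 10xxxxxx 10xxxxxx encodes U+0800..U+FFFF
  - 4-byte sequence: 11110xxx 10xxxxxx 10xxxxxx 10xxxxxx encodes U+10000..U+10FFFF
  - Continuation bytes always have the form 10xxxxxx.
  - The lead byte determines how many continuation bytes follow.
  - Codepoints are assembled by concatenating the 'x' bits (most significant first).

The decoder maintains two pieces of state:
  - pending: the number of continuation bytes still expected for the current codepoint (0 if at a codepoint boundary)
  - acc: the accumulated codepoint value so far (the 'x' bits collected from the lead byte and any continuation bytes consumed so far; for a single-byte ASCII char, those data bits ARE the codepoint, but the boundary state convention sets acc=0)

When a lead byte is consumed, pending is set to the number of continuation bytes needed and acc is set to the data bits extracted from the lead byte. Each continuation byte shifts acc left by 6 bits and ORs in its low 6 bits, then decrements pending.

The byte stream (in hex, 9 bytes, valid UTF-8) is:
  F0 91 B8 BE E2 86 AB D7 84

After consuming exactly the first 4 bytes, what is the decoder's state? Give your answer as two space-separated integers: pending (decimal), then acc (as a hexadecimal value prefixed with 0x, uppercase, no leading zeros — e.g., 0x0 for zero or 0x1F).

Byte[0]=F0: 4-byte lead. pending=3, acc=0x0
Byte[1]=91: continuation. acc=(acc<<6)|0x11=0x11, pending=2
Byte[2]=B8: continuation. acc=(acc<<6)|0x38=0x478, pending=1
Byte[3]=BE: continuation. acc=(acc<<6)|0x3E=0x11E3E, pending=0

Answer: 0 0x11E3E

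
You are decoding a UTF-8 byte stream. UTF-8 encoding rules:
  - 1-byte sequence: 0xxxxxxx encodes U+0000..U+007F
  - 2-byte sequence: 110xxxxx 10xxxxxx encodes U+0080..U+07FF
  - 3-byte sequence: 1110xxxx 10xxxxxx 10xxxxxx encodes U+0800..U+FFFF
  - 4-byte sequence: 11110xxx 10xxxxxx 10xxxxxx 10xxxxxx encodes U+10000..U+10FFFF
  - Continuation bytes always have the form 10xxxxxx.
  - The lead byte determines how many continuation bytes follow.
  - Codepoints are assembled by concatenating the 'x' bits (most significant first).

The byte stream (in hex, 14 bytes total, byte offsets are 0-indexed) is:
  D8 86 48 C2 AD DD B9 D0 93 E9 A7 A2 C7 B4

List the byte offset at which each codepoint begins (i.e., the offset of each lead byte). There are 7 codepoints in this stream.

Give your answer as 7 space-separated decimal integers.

Answer: 0 2 3 5 7 9 12

Derivation:
Byte[0]=D8: 2-byte lead, need 1 cont bytes. acc=0x18
Byte[1]=86: continuation. acc=(acc<<6)|0x06=0x606
Completed: cp=U+0606 (starts at byte 0)
Byte[2]=48: 1-byte ASCII. cp=U+0048
Byte[3]=C2: 2-byte lead, need 1 cont bytes. acc=0x2
Byte[4]=AD: continuation. acc=(acc<<6)|0x2D=0xAD
Completed: cp=U+00AD (starts at byte 3)
Byte[5]=DD: 2-byte lead, need 1 cont bytes. acc=0x1D
Byte[6]=B9: continuation. acc=(acc<<6)|0x39=0x779
Completed: cp=U+0779 (starts at byte 5)
Byte[7]=D0: 2-byte lead, need 1 cont bytes. acc=0x10
Byte[8]=93: continuation. acc=(acc<<6)|0x13=0x413
Completed: cp=U+0413 (starts at byte 7)
Byte[9]=E9: 3-byte lead, need 2 cont bytes. acc=0x9
Byte[10]=A7: continuation. acc=(acc<<6)|0x27=0x267
Byte[11]=A2: continuation. acc=(acc<<6)|0x22=0x99E2
Completed: cp=U+99E2 (starts at byte 9)
Byte[12]=C7: 2-byte lead, need 1 cont bytes. acc=0x7
Byte[13]=B4: continuation. acc=(acc<<6)|0x34=0x1F4
Completed: cp=U+01F4 (starts at byte 12)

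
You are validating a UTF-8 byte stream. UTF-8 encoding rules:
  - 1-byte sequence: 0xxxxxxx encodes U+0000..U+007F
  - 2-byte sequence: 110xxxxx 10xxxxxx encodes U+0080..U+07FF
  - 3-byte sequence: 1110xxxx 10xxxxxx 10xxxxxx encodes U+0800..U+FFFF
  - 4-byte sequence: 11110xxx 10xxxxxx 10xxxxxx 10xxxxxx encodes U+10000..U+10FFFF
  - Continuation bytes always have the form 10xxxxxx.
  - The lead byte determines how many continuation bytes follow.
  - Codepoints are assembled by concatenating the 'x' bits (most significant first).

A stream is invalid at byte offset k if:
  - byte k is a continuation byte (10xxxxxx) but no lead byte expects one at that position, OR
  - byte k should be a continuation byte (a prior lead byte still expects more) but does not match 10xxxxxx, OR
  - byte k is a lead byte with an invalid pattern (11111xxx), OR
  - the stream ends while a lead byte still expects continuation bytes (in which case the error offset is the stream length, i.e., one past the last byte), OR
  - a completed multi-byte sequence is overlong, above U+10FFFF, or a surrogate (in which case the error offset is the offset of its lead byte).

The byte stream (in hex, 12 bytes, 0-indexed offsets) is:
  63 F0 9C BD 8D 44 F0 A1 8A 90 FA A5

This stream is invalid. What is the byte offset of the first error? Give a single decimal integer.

Answer: 10

Derivation:
Byte[0]=63: 1-byte ASCII. cp=U+0063
Byte[1]=F0: 4-byte lead, need 3 cont bytes. acc=0x0
Byte[2]=9C: continuation. acc=(acc<<6)|0x1C=0x1C
Byte[3]=BD: continuation. acc=(acc<<6)|0x3D=0x73D
Byte[4]=8D: continuation. acc=(acc<<6)|0x0D=0x1CF4D
Completed: cp=U+1CF4D (starts at byte 1)
Byte[5]=44: 1-byte ASCII. cp=U+0044
Byte[6]=F0: 4-byte lead, need 3 cont bytes. acc=0x0
Byte[7]=A1: continuation. acc=(acc<<6)|0x21=0x21
Byte[8]=8A: continuation. acc=(acc<<6)|0x0A=0x84A
Byte[9]=90: continuation. acc=(acc<<6)|0x10=0x21290
Completed: cp=U+21290 (starts at byte 6)
Byte[10]=FA: INVALID lead byte (not 0xxx/110x/1110/11110)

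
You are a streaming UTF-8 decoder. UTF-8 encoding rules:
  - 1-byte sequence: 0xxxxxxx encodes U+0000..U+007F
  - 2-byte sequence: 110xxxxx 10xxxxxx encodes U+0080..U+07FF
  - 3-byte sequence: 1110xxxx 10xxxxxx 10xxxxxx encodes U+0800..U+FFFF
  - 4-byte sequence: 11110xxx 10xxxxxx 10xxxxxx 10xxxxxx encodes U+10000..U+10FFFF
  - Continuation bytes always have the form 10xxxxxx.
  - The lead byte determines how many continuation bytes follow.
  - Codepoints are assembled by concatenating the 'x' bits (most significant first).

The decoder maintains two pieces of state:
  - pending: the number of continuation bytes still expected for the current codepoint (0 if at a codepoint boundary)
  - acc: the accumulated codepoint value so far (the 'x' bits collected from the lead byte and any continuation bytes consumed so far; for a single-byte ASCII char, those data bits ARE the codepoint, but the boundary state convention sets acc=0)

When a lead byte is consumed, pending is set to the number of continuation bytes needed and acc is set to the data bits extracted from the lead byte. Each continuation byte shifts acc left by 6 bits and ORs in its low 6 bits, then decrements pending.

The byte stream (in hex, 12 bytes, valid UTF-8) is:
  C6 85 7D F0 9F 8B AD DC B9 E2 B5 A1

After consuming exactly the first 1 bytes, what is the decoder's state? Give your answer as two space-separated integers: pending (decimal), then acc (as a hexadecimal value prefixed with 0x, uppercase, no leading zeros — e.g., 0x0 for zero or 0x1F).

Byte[0]=C6: 2-byte lead. pending=1, acc=0x6

Answer: 1 0x6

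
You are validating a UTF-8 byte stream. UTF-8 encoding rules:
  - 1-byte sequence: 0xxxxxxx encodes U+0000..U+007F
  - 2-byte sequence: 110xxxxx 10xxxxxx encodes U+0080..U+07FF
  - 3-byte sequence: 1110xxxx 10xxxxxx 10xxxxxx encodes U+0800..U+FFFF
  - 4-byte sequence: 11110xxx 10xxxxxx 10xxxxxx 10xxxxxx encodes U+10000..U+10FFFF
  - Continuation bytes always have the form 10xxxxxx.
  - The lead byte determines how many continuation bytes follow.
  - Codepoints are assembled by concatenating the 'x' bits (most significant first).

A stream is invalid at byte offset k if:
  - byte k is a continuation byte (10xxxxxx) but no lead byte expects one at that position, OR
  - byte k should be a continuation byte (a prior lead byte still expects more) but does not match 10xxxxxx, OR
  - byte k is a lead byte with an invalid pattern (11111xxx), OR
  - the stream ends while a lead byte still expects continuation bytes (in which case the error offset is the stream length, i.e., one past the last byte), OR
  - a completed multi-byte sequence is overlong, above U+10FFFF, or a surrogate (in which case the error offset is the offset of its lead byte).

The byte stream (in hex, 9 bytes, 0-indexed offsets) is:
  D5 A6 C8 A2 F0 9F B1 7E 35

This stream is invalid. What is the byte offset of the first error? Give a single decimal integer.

Answer: 7

Derivation:
Byte[0]=D5: 2-byte lead, need 1 cont bytes. acc=0x15
Byte[1]=A6: continuation. acc=(acc<<6)|0x26=0x566
Completed: cp=U+0566 (starts at byte 0)
Byte[2]=C8: 2-byte lead, need 1 cont bytes. acc=0x8
Byte[3]=A2: continuation. acc=(acc<<6)|0x22=0x222
Completed: cp=U+0222 (starts at byte 2)
Byte[4]=F0: 4-byte lead, need 3 cont bytes. acc=0x0
Byte[5]=9F: continuation. acc=(acc<<6)|0x1F=0x1F
Byte[6]=B1: continuation. acc=(acc<<6)|0x31=0x7F1
Byte[7]=7E: expected 10xxxxxx continuation. INVALID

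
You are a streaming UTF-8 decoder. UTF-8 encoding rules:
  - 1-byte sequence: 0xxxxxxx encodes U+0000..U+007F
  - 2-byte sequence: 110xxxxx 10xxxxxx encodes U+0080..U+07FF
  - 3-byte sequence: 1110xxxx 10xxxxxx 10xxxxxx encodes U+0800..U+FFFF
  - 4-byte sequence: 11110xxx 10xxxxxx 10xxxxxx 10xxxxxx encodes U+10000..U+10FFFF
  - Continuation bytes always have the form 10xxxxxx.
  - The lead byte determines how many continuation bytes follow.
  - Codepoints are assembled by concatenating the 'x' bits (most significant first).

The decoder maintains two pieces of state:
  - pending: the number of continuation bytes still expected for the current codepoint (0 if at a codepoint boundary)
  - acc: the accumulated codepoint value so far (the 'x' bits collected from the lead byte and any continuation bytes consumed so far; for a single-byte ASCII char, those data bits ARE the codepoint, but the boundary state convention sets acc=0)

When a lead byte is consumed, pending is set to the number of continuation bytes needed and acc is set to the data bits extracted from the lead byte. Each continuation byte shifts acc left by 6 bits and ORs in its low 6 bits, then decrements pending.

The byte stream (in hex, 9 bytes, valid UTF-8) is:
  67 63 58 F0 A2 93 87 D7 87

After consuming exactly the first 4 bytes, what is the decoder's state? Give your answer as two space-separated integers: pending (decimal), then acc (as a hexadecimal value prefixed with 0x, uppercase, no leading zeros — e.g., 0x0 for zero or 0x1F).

Byte[0]=67: 1-byte. pending=0, acc=0x0
Byte[1]=63: 1-byte. pending=0, acc=0x0
Byte[2]=58: 1-byte. pending=0, acc=0x0
Byte[3]=F0: 4-byte lead. pending=3, acc=0x0

Answer: 3 0x0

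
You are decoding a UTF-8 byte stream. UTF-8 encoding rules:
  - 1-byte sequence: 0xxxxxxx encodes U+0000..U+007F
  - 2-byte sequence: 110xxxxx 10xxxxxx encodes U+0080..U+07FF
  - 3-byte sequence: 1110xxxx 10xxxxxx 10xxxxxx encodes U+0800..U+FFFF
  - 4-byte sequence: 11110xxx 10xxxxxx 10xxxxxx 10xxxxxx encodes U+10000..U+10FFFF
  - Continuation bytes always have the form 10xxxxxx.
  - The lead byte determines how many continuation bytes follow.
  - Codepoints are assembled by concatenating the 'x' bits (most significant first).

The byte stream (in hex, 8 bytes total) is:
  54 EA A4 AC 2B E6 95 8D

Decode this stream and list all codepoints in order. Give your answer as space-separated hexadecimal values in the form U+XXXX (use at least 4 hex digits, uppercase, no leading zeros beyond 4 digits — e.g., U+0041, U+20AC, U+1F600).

Byte[0]=54: 1-byte ASCII. cp=U+0054
Byte[1]=EA: 3-byte lead, need 2 cont bytes. acc=0xA
Byte[2]=A4: continuation. acc=(acc<<6)|0x24=0x2A4
Byte[3]=AC: continuation. acc=(acc<<6)|0x2C=0xA92C
Completed: cp=U+A92C (starts at byte 1)
Byte[4]=2B: 1-byte ASCII. cp=U+002B
Byte[5]=E6: 3-byte lead, need 2 cont bytes. acc=0x6
Byte[6]=95: continuation. acc=(acc<<6)|0x15=0x195
Byte[7]=8D: continuation. acc=(acc<<6)|0x0D=0x654D
Completed: cp=U+654D (starts at byte 5)

Answer: U+0054 U+A92C U+002B U+654D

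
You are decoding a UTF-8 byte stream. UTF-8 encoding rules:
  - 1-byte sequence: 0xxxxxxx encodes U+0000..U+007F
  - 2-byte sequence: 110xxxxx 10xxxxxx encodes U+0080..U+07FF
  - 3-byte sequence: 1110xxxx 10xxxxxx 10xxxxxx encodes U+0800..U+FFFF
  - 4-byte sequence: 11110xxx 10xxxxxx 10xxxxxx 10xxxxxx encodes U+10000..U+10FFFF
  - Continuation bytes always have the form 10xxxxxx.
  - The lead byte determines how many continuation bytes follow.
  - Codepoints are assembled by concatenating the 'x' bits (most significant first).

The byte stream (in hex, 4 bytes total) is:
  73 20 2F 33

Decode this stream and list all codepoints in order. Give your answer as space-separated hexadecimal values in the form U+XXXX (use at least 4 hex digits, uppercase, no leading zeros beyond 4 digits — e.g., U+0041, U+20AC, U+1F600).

Byte[0]=73: 1-byte ASCII. cp=U+0073
Byte[1]=20: 1-byte ASCII. cp=U+0020
Byte[2]=2F: 1-byte ASCII. cp=U+002F
Byte[3]=33: 1-byte ASCII. cp=U+0033

Answer: U+0073 U+0020 U+002F U+0033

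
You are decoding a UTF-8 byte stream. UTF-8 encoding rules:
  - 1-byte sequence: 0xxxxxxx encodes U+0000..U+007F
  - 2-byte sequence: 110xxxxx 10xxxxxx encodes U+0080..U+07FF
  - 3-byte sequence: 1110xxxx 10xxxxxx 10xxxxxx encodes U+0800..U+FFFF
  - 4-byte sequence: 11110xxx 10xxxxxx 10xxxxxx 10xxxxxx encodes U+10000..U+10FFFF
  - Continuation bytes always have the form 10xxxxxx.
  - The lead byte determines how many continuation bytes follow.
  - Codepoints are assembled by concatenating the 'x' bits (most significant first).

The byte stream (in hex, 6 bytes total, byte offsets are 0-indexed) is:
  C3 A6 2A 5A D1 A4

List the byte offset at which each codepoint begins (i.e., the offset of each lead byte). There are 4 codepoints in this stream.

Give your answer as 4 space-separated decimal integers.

Byte[0]=C3: 2-byte lead, need 1 cont bytes. acc=0x3
Byte[1]=A6: continuation. acc=(acc<<6)|0x26=0xE6
Completed: cp=U+00E6 (starts at byte 0)
Byte[2]=2A: 1-byte ASCII. cp=U+002A
Byte[3]=5A: 1-byte ASCII. cp=U+005A
Byte[4]=D1: 2-byte lead, need 1 cont bytes. acc=0x11
Byte[5]=A4: continuation. acc=(acc<<6)|0x24=0x464
Completed: cp=U+0464 (starts at byte 4)

Answer: 0 2 3 4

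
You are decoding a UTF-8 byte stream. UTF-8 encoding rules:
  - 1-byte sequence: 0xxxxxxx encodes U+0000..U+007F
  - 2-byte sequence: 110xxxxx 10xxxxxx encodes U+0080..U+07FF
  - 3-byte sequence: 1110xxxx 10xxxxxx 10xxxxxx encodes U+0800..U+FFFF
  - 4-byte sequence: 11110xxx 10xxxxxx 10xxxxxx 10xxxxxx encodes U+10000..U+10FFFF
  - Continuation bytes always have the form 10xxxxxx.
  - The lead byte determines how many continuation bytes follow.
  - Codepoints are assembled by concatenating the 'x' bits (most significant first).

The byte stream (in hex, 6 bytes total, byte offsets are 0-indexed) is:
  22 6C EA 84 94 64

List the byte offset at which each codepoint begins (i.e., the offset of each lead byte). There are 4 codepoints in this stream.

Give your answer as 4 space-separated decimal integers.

Byte[0]=22: 1-byte ASCII. cp=U+0022
Byte[1]=6C: 1-byte ASCII. cp=U+006C
Byte[2]=EA: 3-byte lead, need 2 cont bytes. acc=0xA
Byte[3]=84: continuation. acc=(acc<<6)|0x04=0x284
Byte[4]=94: continuation. acc=(acc<<6)|0x14=0xA114
Completed: cp=U+A114 (starts at byte 2)
Byte[5]=64: 1-byte ASCII. cp=U+0064

Answer: 0 1 2 5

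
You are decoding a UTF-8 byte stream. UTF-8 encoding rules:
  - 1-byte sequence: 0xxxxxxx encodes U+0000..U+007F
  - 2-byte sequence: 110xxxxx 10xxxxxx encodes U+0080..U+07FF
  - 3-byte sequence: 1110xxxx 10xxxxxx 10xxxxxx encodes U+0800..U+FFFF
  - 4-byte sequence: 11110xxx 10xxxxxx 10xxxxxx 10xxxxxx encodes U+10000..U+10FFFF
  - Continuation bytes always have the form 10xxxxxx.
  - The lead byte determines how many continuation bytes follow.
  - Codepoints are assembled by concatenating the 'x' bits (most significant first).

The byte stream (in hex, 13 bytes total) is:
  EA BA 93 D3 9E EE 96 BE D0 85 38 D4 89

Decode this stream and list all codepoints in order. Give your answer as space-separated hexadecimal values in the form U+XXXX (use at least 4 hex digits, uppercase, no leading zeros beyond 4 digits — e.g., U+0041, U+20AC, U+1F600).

Answer: U+AE93 U+04DE U+E5BE U+0405 U+0038 U+0509

Derivation:
Byte[0]=EA: 3-byte lead, need 2 cont bytes. acc=0xA
Byte[1]=BA: continuation. acc=(acc<<6)|0x3A=0x2BA
Byte[2]=93: continuation. acc=(acc<<6)|0x13=0xAE93
Completed: cp=U+AE93 (starts at byte 0)
Byte[3]=D3: 2-byte lead, need 1 cont bytes. acc=0x13
Byte[4]=9E: continuation. acc=(acc<<6)|0x1E=0x4DE
Completed: cp=U+04DE (starts at byte 3)
Byte[5]=EE: 3-byte lead, need 2 cont bytes. acc=0xE
Byte[6]=96: continuation. acc=(acc<<6)|0x16=0x396
Byte[7]=BE: continuation. acc=(acc<<6)|0x3E=0xE5BE
Completed: cp=U+E5BE (starts at byte 5)
Byte[8]=D0: 2-byte lead, need 1 cont bytes. acc=0x10
Byte[9]=85: continuation. acc=(acc<<6)|0x05=0x405
Completed: cp=U+0405 (starts at byte 8)
Byte[10]=38: 1-byte ASCII. cp=U+0038
Byte[11]=D4: 2-byte lead, need 1 cont bytes. acc=0x14
Byte[12]=89: continuation. acc=(acc<<6)|0x09=0x509
Completed: cp=U+0509 (starts at byte 11)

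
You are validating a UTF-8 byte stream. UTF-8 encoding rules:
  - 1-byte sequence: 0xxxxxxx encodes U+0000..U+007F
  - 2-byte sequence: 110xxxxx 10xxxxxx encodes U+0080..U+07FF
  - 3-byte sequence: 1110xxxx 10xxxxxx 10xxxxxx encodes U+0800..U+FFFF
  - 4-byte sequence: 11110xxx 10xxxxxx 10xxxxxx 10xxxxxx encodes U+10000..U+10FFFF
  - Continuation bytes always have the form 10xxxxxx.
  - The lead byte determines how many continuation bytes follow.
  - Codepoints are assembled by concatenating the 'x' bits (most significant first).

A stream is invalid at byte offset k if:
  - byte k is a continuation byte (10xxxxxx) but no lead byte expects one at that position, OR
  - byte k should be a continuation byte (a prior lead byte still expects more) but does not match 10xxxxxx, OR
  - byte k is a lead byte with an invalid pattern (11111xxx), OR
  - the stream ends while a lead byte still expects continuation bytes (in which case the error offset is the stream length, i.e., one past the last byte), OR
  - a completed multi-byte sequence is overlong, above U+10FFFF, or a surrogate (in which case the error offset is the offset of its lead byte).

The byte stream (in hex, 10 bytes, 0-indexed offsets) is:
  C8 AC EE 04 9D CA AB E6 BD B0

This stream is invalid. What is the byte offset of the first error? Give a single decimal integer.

Byte[0]=C8: 2-byte lead, need 1 cont bytes. acc=0x8
Byte[1]=AC: continuation. acc=(acc<<6)|0x2C=0x22C
Completed: cp=U+022C (starts at byte 0)
Byte[2]=EE: 3-byte lead, need 2 cont bytes. acc=0xE
Byte[3]=04: expected 10xxxxxx continuation. INVALID

Answer: 3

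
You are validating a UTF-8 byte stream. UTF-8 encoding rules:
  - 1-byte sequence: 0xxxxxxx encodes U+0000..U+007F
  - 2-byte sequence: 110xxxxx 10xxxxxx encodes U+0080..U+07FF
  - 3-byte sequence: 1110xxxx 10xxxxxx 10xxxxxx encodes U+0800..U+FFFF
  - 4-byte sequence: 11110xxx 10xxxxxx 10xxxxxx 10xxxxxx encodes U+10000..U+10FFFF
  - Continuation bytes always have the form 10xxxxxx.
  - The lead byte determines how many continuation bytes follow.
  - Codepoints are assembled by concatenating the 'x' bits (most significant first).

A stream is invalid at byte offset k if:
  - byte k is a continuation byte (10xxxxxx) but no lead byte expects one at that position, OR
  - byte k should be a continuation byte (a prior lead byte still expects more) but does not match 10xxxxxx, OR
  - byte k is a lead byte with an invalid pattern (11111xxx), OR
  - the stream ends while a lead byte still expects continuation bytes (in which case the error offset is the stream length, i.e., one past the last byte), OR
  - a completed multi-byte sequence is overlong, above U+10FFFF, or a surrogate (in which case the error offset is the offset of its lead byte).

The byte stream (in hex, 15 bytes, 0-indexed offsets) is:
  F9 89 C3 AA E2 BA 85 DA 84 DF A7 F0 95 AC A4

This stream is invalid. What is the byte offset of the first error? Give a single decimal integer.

Byte[0]=F9: INVALID lead byte (not 0xxx/110x/1110/11110)

Answer: 0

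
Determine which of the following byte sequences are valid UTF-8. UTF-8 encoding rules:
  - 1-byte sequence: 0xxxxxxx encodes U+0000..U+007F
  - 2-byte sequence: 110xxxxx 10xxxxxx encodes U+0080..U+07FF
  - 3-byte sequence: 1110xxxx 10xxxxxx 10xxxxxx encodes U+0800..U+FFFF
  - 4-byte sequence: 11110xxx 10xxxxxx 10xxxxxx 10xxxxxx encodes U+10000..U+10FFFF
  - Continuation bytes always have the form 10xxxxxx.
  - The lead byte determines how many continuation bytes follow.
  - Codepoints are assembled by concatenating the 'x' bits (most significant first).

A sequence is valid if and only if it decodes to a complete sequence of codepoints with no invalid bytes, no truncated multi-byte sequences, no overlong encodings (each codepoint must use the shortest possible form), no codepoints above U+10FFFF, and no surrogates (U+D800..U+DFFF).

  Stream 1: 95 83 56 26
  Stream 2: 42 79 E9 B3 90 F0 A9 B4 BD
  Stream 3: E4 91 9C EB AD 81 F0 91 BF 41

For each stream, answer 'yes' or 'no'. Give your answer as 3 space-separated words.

Answer: no yes no

Derivation:
Stream 1: error at byte offset 0. INVALID
Stream 2: decodes cleanly. VALID
Stream 3: error at byte offset 9. INVALID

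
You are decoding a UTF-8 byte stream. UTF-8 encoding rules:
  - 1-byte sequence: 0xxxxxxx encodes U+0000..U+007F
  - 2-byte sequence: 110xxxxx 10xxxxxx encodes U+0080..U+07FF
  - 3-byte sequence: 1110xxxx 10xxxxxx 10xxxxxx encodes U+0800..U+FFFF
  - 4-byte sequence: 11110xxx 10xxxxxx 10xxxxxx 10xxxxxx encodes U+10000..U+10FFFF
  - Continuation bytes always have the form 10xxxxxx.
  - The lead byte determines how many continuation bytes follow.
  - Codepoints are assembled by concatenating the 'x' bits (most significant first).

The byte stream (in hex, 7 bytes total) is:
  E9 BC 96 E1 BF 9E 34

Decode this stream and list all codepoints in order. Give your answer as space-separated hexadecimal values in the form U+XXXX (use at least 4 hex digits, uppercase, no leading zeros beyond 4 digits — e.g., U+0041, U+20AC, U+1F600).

Answer: U+9F16 U+1FDE U+0034

Derivation:
Byte[0]=E9: 3-byte lead, need 2 cont bytes. acc=0x9
Byte[1]=BC: continuation. acc=(acc<<6)|0x3C=0x27C
Byte[2]=96: continuation. acc=(acc<<6)|0x16=0x9F16
Completed: cp=U+9F16 (starts at byte 0)
Byte[3]=E1: 3-byte lead, need 2 cont bytes. acc=0x1
Byte[4]=BF: continuation. acc=(acc<<6)|0x3F=0x7F
Byte[5]=9E: continuation. acc=(acc<<6)|0x1E=0x1FDE
Completed: cp=U+1FDE (starts at byte 3)
Byte[6]=34: 1-byte ASCII. cp=U+0034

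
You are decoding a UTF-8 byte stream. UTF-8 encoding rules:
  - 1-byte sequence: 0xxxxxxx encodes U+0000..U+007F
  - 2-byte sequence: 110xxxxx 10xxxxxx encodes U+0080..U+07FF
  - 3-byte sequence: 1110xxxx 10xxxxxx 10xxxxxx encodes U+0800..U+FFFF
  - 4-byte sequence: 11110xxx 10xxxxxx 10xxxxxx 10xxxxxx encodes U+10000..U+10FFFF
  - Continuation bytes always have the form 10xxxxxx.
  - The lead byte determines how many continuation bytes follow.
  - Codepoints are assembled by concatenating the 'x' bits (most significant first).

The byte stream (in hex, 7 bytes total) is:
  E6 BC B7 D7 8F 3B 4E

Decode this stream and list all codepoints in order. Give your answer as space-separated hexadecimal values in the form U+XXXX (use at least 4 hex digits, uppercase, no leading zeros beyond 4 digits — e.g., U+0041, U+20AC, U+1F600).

Byte[0]=E6: 3-byte lead, need 2 cont bytes. acc=0x6
Byte[1]=BC: continuation. acc=(acc<<6)|0x3C=0x1BC
Byte[2]=B7: continuation. acc=(acc<<6)|0x37=0x6F37
Completed: cp=U+6F37 (starts at byte 0)
Byte[3]=D7: 2-byte lead, need 1 cont bytes. acc=0x17
Byte[4]=8F: continuation. acc=(acc<<6)|0x0F=0x5CF
Completed: cp=U+05CF (starts at byte 3)
Byte[5]=3B: 1-byte ASCII. cp=U+003B
Byte[6]=4E: 1-byte ASCII. cp=U+004E

Answer: U+6F37 U+05CF U+003B U+004E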